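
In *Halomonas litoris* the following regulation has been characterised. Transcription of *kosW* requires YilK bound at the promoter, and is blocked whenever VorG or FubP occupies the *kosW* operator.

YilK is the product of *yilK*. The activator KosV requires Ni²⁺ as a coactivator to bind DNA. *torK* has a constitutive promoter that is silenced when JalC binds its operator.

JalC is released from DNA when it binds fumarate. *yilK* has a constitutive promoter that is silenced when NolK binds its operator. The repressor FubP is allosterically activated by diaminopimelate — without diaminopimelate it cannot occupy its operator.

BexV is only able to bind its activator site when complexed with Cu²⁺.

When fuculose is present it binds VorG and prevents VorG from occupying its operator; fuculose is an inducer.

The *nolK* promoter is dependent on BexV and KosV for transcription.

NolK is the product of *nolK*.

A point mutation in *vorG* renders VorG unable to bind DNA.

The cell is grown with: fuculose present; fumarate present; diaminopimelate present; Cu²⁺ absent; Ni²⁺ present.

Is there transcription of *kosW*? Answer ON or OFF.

OFF

VorG is non-functional in this strain, so it has no effect.
Diaminopimelate is present, so FubP is active.
Cu²⁺ is absent, so BexV is inactive.
Ni²⁺ is present, so KosV is active.
Required activator BexV is absent, so *nolK* is not transcribed.
So NolK is not produced.
With no repressor bound, *yilK* is transcribed.
So YilK is produced and active.
With repressor FubP bound, *kosW* is not transcribed.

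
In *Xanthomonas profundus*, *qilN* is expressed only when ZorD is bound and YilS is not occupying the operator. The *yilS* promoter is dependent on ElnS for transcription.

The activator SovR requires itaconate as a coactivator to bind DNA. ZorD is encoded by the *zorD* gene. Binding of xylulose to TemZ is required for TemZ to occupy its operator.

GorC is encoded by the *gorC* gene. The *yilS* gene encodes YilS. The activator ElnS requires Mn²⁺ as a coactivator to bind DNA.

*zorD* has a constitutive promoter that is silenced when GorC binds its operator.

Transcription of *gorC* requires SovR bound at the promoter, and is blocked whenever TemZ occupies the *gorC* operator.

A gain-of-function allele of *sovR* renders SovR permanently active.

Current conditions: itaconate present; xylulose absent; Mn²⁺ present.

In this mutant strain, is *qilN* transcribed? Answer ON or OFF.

OFF

Xylulose is absent, so TemZ is inactive.
SovR is constitutively active in this strain.
No repressor is bound and SovR is active, so *gorC* is transcribed.
So GorC is produced and active.
With repressor GorC bound, *zorD* is not transcribed.
So ZorD is not produced.
Mn²⁺ is present, so ElnS is active.
No repressor is bound and ElnS is active, so *yilS* is transcribed.
So YilS is produced and active.
With repressor YilS bound, *qilN* is not transcribed.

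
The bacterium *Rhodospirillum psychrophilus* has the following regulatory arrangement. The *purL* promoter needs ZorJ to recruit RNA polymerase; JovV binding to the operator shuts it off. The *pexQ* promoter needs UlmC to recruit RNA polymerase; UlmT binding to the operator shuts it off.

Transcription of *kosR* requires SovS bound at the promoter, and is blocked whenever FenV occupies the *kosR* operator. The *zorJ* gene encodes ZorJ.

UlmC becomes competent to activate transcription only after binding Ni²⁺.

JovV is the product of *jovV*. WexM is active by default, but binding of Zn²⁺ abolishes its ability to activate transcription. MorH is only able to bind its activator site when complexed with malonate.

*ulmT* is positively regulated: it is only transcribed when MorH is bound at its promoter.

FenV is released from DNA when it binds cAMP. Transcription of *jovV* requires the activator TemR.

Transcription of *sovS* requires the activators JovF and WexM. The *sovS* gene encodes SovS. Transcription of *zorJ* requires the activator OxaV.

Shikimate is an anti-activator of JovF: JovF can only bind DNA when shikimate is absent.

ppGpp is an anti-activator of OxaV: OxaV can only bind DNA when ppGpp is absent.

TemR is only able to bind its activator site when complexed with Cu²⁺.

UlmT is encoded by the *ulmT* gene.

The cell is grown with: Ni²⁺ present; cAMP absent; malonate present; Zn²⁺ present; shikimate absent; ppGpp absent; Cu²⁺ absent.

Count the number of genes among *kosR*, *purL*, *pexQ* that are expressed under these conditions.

Shikimate is absent, so JovF is active.
Zn²⁺ is present, so WexM is inactive.
Required activator WexM is absent, so *sovS* is not transcribed.
So SovS is not produced.
cAMP is absent, so FenV is active.
With repressor FenV bound, *kosR* is not transcribed.
→ *kosR* is OFF.
Cu²⁺ is absent, so TemR is inactive.
Required activator TemR is absent, so *jovV* is not transcribed.
So JovV is not produced.
ppGpp is absent, so OxaV is active.
No repressor is bound and OxaV is active, so *zorJ* is transcribed.
So ZorJ is produced and active.
No repressor is bound and ZorJ is active, so *purL* is transcribed.
→ *purL* is ON.
Ni²⁺ is present, so UlmC is active.
Malonate is present, so MorH is active.
No repressor is bound and MorH is active, so *ulmT* is transcribed.
So UlmT is produced and active.
With repressor UlmT bound, *pexQ* is not transcribed.
→ *pexQ* is OFF.
1 of the 3 genes is transcribed.

1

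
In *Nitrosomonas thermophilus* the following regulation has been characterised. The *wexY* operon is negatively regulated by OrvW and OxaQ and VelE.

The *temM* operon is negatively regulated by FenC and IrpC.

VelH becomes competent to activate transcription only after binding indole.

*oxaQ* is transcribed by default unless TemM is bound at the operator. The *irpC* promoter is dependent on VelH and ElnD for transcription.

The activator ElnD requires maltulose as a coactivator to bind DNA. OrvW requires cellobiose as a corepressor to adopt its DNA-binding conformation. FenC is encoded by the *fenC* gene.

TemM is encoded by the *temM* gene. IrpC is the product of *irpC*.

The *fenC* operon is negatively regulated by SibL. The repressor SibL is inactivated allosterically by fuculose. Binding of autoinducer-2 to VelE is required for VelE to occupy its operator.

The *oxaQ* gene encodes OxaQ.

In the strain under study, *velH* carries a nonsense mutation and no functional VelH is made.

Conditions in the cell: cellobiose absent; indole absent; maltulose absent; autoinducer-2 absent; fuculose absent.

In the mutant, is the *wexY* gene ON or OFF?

ON

Cellobiose is absent, so OrvW is inactive.
Fuculose is absent, so SibL is active.
With repressor SibL bound, *fenC* is not transcribed.
So FenC is not produced.
VelH is non-functional in this strain, so it has no effect.
Maltulose is absent, so ElnD is inactive.
Required activator VelH is absent, so *irpC* is not transcribed.
So IrpC is not produced.
With no repressor bound, *temM* is transcribed.
So TemM is produced and active.
With repressor TemM bound, *oxaQ* is not transcribed.
So OxaQ is not produced.
Autoinducer-2 is absent, so VelE is inactive.
With no repressor bound, *wexY* is transcribed.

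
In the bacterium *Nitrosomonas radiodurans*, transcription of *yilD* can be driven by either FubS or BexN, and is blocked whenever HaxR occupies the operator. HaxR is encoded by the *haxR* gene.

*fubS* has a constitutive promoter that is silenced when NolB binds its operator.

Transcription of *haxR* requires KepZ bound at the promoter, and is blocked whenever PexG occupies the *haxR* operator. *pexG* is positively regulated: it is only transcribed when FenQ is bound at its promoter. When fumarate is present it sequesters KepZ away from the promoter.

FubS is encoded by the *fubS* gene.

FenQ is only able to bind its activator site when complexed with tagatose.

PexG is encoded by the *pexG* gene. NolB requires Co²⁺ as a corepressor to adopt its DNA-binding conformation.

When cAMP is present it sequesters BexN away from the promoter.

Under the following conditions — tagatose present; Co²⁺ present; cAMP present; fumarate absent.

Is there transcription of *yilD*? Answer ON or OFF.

Fumarate is absent, so KepZ is active.
Tagatose is present, so FenQ is active.
No repressor is bound and FenQ is active, so *pexG* is transcribed.
So PexG is produced and active.
With repressor PexG bound, *haxR* is not transcribed.
So HaxR is not produced.
Co²⁺ is present, so NolB is active.
With repressor NolB bound, *fubS* is not transcribed.
So FubS is not produced.
cAMP is present, so BexN is inactive.
No activator is available at the *yilD* promoter, so *yilD* is not transcribed.

OFF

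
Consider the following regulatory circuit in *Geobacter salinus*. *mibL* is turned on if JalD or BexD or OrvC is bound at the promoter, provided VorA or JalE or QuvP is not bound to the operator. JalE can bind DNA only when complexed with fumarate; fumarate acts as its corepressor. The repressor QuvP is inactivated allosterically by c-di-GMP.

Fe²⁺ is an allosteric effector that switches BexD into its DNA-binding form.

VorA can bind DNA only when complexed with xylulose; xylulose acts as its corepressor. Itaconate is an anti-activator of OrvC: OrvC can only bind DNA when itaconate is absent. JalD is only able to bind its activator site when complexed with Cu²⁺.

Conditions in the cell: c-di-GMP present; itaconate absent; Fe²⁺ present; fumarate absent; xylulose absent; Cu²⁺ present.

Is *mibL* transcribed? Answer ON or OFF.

ON

Xylulose is absent, so VorA is inactive.
Fumarate is absent, so JalE is inactive.
Cu²⁺ is present, so JalD is active.
Fe²⁺ is present, so BexD is active.
c-di-GMP is present, so QuvP is inactive.
Itaconate is absent, so OrvC is active.
Activator JalD is present, so *mibL* is transcribed.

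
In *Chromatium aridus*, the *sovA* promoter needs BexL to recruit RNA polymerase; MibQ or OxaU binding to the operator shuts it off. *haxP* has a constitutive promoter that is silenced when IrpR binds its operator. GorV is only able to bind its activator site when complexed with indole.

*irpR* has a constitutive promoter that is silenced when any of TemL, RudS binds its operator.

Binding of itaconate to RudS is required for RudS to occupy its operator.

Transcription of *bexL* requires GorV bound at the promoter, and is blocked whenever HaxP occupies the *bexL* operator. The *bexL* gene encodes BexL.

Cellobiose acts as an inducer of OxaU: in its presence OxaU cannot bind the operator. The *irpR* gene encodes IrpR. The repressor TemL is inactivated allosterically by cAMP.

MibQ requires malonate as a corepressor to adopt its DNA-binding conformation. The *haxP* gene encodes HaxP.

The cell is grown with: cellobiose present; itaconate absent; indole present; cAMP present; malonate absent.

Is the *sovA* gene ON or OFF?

Malonate is absent, so MibQ is inactive.
Cellobiose is present, so OxaU is inactive.
cAMP is present, so TemL is inactive.
Itaconate is absent, so RudS is inactive.
With no repressor bound, *irpR* is transcribed.
So IrpR is produced and active.
With repressor IrpR bound, *haxP* is not transcribed.
So HaxP is not produced.
Indole is present, so GorV is active.
No repressor is bound and GorV is active, so *bexL* is transcribed.
So BexL is produced and active.
No repressor is bound and BexL is active, so *sovA* is transcribed.

ON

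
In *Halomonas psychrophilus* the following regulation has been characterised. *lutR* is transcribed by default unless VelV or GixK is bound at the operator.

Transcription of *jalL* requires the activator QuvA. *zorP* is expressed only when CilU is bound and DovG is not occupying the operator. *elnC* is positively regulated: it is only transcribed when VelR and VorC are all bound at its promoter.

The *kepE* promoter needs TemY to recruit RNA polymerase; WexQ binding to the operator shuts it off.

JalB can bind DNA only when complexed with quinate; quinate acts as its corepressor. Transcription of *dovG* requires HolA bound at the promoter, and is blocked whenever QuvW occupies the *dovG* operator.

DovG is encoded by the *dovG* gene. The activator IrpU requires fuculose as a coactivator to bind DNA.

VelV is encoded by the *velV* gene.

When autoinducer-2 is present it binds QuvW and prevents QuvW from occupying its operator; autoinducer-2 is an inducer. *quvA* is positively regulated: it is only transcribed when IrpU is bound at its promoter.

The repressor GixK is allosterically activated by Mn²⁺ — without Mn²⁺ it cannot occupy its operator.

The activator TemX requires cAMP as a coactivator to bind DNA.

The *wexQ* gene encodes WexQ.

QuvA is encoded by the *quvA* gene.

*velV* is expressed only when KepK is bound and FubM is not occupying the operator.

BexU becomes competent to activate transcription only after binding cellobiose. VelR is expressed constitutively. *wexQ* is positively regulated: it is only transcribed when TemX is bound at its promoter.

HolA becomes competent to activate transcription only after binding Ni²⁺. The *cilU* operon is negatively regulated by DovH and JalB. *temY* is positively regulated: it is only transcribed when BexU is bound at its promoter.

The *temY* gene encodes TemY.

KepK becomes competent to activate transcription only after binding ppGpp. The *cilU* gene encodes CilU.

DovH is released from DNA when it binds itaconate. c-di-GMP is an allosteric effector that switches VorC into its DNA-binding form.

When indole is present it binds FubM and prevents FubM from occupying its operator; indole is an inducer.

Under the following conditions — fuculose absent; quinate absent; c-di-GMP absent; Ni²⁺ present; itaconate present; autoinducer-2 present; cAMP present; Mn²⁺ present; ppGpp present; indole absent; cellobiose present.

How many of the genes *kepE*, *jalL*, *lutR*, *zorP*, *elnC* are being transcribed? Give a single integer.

cAMP is present, so TemX is active.
No repressor is bound and TemX is active, so *wexQ* is transcribed.
So WexQ is produced and active.
Cellobiose is present, so BexU is active.
No repressor is bound and BexU is active, so *temY* is transcribed.
So TemY is produced and active.
With repressor WexQ bound, *kepE* is not transcribed.
→ *kepE* is OFF.
Fuculose is absent, so IrpU is inactive.
Required activator IrpU is absent, so *quvA* is not transcribed.
So QuvA is not produced.
Required activator QuvA is absent, so *jalL* is not transcribed.
→ *jalL* is OFF.
Indole is absent, so FubM is active.
ppGpp is present, so KepK is active.
With repressor FubM bound, *velV* is not transcribed.
So VelV is not produced.
Mn²⁺ is present, so GixK is active.
With repressor GixK bound, *lutR* is not transcribed.
→ *lutR* is OFF.
Itaconate is present, so DovH is inactive.
Quinate is absent, so JalB is inactive.
With no repressor bound, *cilU* is transcribed.
So CilU is produced and active.
Autoinducer-2 is present, so QuvW is inactive.
Ni²⁺ is present, so HolA is active.
No repressor is bound and HolA is active, so *dovG* is transcribed.
So DovG is produced and active.
With repressor DovG bound, *zorP* is not transcribed.
→ *zorP* is OFF.
VelR is produced constitutively and is active.
c-di-GMP is absent, so VorC is inactive.
Required activator VorC is absent, so *elnC* is not transcribed.
→ *elnC* is OFF.
0 of the 5 genes are transcribed.

0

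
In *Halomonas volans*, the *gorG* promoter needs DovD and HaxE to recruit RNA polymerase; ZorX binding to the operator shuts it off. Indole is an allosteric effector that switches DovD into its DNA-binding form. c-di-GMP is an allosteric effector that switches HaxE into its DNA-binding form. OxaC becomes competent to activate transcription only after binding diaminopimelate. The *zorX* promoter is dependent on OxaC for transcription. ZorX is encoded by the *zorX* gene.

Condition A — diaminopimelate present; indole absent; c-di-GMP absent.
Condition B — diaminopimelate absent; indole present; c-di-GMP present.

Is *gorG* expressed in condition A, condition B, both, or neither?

B only

Condition A:
Diaminopimelate is present, so OxaC is active.
No repressor is bound and OxaC is active, so *zorX* is transcribed.
So ZorX is produced and active.
Indole is absent, so DovD is inactive.
c-di-GMP is absent, so HaxE is inactive.
With repressor ZorX bound, *gorG* is not transcribed.
→ *gorG* is OFF in A.
Condition B:
Diaminopimelate is absent, so OxaC is inactive.
Required activator OxaC is absent, so *zorX* is not transcribed.
So ZorX is not produced.
Indole is present, so DovD is active.
c-di-GMP is present, so HaxE is active.
No repressor is bound and DovD and HaxE are active, so *gorG* is transcribed.
→ *gorG* is ON in B.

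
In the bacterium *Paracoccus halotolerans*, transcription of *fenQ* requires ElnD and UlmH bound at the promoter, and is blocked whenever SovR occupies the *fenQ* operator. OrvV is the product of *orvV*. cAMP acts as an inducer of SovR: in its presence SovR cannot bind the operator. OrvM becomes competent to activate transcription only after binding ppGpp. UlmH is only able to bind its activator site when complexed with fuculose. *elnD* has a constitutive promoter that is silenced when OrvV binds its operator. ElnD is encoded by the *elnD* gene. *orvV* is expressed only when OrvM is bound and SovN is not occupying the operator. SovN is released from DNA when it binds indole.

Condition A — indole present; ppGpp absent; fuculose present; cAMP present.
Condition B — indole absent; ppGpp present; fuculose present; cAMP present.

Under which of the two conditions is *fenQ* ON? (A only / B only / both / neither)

both

Condition A:
Indole is present, so SovN is inactive.
ppGpp is absent, so OrvM is inactive.
Required activator OrvM is absent, so *orvV* is not transcribed.
So OrvV is not produced.
With no repressor bound, *elnD* is transcribed.
So ElnD is produced and active.
Fuculose is present, so UlmH is active.
cAMP is present, so SovR is inactive.
No repressor is bound and ElnD and UlmH are active, so *fenQ* is transcribed.
→ *fenQ* is ON in A.
Condition B:
Indole is absent, so SovN is active.
ppGpp is present, so OrvM is active.
With repressor SovN bound, *orvV* is not transcribed.
So OrvV is not produced.
With no repressor bound, *elnD* is transcribed.
So ElnD is produced and active.
Fuculose is present, so UlmH is active.
cAMP is present, so SovR is inactive.
No repressor is bound and ElnD and UlmH are active, so *fenQ* is transcribed.
→ *fenQ* is ON in B.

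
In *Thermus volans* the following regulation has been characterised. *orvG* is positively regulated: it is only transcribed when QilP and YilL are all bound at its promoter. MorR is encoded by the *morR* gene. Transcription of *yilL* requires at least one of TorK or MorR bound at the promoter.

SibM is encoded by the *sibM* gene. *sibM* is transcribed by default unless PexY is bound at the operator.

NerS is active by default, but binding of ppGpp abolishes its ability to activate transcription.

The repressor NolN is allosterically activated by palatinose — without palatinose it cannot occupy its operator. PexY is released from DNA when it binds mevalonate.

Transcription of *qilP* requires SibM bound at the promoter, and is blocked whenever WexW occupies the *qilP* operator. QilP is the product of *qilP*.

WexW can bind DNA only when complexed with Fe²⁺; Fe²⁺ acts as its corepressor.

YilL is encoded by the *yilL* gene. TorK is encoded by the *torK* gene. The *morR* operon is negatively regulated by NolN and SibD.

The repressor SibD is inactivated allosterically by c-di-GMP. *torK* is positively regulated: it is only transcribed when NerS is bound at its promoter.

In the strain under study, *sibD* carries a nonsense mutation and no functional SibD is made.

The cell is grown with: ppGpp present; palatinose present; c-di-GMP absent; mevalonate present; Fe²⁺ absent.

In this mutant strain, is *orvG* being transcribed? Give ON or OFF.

OFF

Fe²⁺ is absent, so WexW is inactive.
Mevalonate is present, so PexY is inactive.
With no repressor bound, *sibM* is transcribed.
So SibM is produced and active.
No repressor is bound and SibM is active, so *qilP* is transcribed.
So QilP is produced and active.
ppGpp is present, so NerS is inactive.
Required activator NerS is absent, so *torK* is not transcribed.
So TorK is not produced.
Palatinose is present, so NolN is active.
SibD is non-functional in this strain, so it has no effect.
With repressor NolN bound, *morR* is not transcribed.
So MorR is not produced.
No activator is available at the *yilL* promoter, so *yilL* is not transcribed.
So YilL is not produced.
Required activator YilL is absent, so *orvG* is not transcribed.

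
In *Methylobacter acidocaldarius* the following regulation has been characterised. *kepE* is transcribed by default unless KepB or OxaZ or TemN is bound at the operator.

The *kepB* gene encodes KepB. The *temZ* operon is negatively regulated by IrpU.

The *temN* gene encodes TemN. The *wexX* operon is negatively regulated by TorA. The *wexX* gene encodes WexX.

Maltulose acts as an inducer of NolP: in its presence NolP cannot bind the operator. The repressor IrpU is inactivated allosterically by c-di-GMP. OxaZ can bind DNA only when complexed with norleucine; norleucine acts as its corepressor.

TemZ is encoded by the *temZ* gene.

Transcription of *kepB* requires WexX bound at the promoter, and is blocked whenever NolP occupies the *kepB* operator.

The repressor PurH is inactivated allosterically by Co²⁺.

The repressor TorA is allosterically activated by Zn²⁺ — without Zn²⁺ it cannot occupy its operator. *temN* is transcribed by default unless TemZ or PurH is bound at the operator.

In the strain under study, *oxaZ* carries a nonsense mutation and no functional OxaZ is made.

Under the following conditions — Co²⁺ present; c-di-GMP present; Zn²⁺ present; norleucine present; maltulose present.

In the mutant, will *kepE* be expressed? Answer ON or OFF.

ON

Zn²⁺ is present, so TorA is active.
With repressor TorA bound, *wexX* is not transcribed.
So WexX is not produced.
Maltulose is present, so NolP is inactive.
Required activator WexX is absent, so *kepB* is not transcribed.
So KepB is not produced.
OxaZ is non-functional in this strain, so it has no effect.
c-di-GMP is present, so IrpU is inactive.
With no repressor bound, *temZ* is transcribed.
So TemZ is produced and active.
Co²⁺ is present, so PurH is inactive.
With repressor TemZ bound, *temN* is not transcribed.
So TemN is not produced.
With no repressor bound, *kepE* is transcribed.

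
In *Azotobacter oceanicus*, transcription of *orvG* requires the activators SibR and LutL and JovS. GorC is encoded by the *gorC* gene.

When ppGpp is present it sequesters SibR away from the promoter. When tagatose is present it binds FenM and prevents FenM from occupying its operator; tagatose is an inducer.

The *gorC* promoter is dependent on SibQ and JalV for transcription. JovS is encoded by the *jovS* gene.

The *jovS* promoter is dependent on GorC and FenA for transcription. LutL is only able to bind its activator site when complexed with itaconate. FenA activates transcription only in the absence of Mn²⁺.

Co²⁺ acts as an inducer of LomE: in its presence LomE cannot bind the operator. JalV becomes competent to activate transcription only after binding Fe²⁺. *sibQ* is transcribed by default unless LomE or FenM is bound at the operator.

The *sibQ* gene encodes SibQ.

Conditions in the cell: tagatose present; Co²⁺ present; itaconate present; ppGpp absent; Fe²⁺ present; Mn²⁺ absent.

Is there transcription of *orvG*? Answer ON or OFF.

ppGpp is absent, so SibR is active.
Itaconate is present, so LutL is active.
Co²⁺ is present, so LomE is inactive.
Tagatose is present, so FenM is inactive.
With no repressor bound, *sibQ* is transcribed.
So SibQ is produced and active.
Fe²⁺ is present, so JalV is active.
No repressor is bound and SibQ and JalV are active, so *gorC* is transcribed.
So GorC is produced and active.
Mn²⁺ is absent, so FenA is active.
No repressor is bound and GorC and FenA are active, so *jovS* is transcribed.
So JovS is produced and active.
No repressor is bound and SibR and LutL and JovS are active, so *orvG* is transcribed.

ON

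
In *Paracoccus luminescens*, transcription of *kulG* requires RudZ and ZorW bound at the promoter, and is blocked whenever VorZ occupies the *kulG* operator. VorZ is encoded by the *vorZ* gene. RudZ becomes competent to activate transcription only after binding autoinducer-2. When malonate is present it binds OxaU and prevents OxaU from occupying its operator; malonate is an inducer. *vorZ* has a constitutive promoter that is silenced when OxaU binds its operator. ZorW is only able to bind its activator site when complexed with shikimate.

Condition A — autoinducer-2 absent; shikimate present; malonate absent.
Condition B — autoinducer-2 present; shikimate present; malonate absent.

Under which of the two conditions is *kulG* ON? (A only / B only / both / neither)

B only

Condition A:
Autoinducer-2 is absent, so RudZ is inactive.
Shikimate is present, so ZorW is active.
Malonate is absent, so OxaU is active.
With repressor OxaU bound, *vorZ* is not transcribed.
So VorZ is not produced.
Required activator RudZ is absent, so *kulG* is not transcribed.
→ *kulG* is OFF in A.
Condition B:
Autoinducer-2 is present, so RudZ is active.
Shikimate is present, so ZorW is active.
Malonate is absent, so OxaU is active.
With repressor OxaU bound, *vorZ* is not transcribed.
So VorZ is not produced.
No repressor is bound and RudZ and ZorW are active, so *kulG* is transcribed.
→ *kulG* is ON in B.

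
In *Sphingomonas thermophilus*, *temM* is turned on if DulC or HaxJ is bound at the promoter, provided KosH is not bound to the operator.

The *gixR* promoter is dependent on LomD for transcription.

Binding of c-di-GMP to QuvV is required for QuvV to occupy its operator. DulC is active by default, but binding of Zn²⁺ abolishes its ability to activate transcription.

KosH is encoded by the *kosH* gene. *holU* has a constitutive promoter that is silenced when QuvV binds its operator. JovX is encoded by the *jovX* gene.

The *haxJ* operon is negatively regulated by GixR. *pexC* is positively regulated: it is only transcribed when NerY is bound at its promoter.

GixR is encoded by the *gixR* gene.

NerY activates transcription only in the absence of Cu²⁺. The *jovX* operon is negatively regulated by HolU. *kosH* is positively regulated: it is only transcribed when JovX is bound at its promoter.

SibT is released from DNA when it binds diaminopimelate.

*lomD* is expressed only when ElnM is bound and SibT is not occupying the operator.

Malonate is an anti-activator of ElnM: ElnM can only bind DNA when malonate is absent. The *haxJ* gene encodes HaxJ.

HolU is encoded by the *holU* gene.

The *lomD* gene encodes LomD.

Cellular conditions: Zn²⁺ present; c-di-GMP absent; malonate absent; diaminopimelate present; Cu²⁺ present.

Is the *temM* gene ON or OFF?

OFF

Zn²⁺ is present, so DulC is inactive.
Malonate is absent, so ElnM is active.
Diaminopimelate is present, so SibT is inactive.
No repressor is bound and ElnM is active, so *lomD* is transcribed.
So LomD is produced and active.
No repressor is bound and LomD is active, so *gixR* is transcribed.
So GixR is produced and active.
With repressor GixR bound, *haxJ* is not transcribed.
So HaxJ is not produced.
c-di-GMP is absent, so QuvV is inactive.
With no repressor bound, *holU* is transcribed.
So HolU is produced and active.
With repressor HolU bound, *jovX* is not transcribed.
So JovX is not produced.
Required activator JovX is absent, so *kosH* is not transcribed.
So KosH is not produced.
No activator is available at the *temM* promoter, so *temM* is not transcribed.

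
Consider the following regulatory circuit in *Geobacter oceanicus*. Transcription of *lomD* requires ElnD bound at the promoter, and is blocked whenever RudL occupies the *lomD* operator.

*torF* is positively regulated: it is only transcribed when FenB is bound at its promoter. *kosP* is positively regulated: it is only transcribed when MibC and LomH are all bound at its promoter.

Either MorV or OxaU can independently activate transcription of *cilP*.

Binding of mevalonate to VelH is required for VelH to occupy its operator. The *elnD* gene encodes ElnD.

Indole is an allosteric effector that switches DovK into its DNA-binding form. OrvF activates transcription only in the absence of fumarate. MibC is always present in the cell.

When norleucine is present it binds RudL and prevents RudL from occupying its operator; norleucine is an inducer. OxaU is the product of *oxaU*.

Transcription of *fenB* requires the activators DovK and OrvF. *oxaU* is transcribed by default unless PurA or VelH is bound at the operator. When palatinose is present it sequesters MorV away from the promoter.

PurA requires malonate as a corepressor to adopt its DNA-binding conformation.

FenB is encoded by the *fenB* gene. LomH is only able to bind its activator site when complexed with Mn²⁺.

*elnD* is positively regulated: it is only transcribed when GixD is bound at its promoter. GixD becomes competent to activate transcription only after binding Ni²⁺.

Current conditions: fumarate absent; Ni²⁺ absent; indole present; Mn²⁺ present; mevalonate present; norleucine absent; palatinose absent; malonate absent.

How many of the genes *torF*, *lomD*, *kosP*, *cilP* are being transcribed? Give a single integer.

3

Indole is present, so DovK is active.
Fumarate is absent, so OrvF is active.
No repressor is bound and DovK and OrvF are active, so *fenB* is transcribed.
So FenB is produced and active.
No repressor is bound and FenB is active, so *torF* is transcribed.
→ *torF* is ON.
Norleucine is absent, so RudL is active.
Ni²⁺ is absent, so GixD is inactive.
Required activator GixD is absent, so *elnD* is not transcribed.
So ElnD is not produced.
With repressor RudL bound, *lomD* is not transcribed.
→ *lomD* is OFF.
MibC is produced constitutively and is active.
Mn²⁺ is present, so LomH is active.
No repressor is bound and MibC and LomH are active, so *kosP* is transcribed.
→ *kosP* is ON.
Palatinose is absent, so MorV is active.
Malonate is absent, so PurA is inactive.
Mevalonate is present, so VelH is active.
With repressor VelH bound, *oxaU* is not transcribed.
So OxaU is not produced.
Activator MorV is present, so *cilP* is transcribed.
→ *cilP* is ON.
3 of the 4 genes are transcribed.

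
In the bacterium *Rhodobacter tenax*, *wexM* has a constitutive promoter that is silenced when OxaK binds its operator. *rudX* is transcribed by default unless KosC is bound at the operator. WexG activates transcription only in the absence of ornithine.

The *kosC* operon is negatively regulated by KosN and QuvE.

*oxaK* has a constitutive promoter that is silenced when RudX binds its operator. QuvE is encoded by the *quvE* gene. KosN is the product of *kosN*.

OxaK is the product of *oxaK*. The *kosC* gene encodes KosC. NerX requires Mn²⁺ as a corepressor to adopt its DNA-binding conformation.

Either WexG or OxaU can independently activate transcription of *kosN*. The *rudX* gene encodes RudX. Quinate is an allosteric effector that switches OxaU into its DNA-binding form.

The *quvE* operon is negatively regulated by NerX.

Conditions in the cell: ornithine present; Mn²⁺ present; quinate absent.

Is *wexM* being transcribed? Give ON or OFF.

Ornithine is present, so WexG is inactive.
Quinate is absent, so OxaU is inactive.
No activator is available at the *kosN* promoter, so *kosN* is not transcribed.
So KosN is not produced.
Mn²⁺ is present, so NerX is active.
With repressor NerX bound, *quvE* is not transcribed.
So QuvE is not produced.
With no repressor bound, *kosC* is transcribed.
So KosC is produced and active.
With repressor KosC bound, *rudX* is not transcribed.
So RudX is not produced.
With no repressor bound, *oxaK* is transcribed.
So OxaK is produced and active.
With repressor OxaK bound, *wexM* is not transcribed.

OFF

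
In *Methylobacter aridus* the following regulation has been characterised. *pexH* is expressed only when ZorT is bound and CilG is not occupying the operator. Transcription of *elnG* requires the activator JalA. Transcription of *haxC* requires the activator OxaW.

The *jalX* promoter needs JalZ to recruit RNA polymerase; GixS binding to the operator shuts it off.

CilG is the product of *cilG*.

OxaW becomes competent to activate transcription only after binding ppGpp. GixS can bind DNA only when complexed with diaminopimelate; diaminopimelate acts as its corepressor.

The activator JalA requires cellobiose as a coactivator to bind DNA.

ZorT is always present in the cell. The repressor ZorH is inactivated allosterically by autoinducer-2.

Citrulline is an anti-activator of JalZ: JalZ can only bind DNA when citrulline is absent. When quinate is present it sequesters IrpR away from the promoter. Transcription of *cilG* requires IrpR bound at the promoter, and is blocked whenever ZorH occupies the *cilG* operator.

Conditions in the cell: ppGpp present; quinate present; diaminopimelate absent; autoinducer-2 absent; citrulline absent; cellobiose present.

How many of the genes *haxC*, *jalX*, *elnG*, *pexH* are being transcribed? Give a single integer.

4

ppGpp is present, so OxaW is active.
No repressor is bound and OxaW is active, so *haxC* is transcribed.
→ *haxC* is ON.
Diaminopimelate is absent, so GixS is inactive.
Citrulline is absent, so JalZ is active.
No repressor is bound and JalZ is active, so *jalX* is transcribed.
→ *jalX* is ON.
Cellobiose is present, so JalA is active.
No repressor is bound and JalA is active, so *elnG* is transcribed.
→ *elnG* is ON.
ZorT is produced constitutively and is active.
Quinate is present, so IrpR is inactive.
Autoinducer-2 is absent, so ZorH is active.
With repressor ZorH bound, *cilG* is not transcribed.
So CilG is not produced.
No repressor is bound and ZorT is active, so *pexH* is transcribed.
→ *pexH* is ON.
4 of the 4 genes are transcribed.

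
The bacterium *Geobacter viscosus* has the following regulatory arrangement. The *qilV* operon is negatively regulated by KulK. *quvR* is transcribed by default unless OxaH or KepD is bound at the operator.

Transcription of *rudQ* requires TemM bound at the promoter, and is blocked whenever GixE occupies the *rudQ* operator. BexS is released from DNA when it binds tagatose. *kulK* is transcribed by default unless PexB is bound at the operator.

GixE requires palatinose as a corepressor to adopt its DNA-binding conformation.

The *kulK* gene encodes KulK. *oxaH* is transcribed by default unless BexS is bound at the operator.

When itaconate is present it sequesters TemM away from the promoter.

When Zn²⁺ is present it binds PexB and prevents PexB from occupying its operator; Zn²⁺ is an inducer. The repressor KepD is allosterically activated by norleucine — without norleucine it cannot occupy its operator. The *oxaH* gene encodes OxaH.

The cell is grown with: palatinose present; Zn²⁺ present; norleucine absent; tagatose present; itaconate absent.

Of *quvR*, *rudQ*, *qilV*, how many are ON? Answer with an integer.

Tagatose is present, so BexS is inactive.
With no repressor bound, *oxaH* is transcribed.
So OxaH is produced and active.
Norleucine is absent, so KepD is inactive.
With repressor OxaH bound, *quvR* is not transcribed.
→ *quvR* is OFF.
Itaconate is absent, so TemM is active.
Palatinose is present, so GixE is active.
With repressor GixE bound, *rudQ* is not transcribed.
→ *rudQ* is OFF.
Zn²⁺ is present, so PexB is inactive.
With no repressor bound, *kulK* is transcribed.
So KulK is produced and active.
With repressor KulK bound, *qilV* is not transcribed.
→ *qilV* is OFF.
0 of the 3 genes are transcribed.

0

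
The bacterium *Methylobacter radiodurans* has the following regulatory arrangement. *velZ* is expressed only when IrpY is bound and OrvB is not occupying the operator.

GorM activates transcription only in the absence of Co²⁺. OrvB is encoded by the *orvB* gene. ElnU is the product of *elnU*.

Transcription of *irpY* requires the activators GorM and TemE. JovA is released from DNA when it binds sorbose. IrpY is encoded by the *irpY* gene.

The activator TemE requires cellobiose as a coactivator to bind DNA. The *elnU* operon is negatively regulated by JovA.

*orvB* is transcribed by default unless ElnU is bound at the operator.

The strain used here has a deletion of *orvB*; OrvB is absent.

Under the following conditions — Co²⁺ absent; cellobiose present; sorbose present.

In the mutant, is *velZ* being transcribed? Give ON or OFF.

OrvB is non-functional in this strain, so it has no effect.
Co²⁺ is absent, so GorM is active.
Cellobiose is present, so TemE is active.
No repressor is bound and GorM and TemE are active, so *irpY* is transcribed.
So IrpY is produced and active.
No repressor is bound and IrpY is active, so *velZ* is transcribed.

ON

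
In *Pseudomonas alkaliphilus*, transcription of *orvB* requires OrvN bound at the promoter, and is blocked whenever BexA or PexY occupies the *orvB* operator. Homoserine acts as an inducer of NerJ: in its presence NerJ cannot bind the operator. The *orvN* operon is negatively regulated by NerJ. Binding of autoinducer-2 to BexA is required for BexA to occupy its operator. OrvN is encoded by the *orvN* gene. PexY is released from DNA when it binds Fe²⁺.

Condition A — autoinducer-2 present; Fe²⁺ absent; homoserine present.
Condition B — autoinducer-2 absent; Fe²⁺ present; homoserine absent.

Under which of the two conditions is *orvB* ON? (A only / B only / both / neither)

neither

Condition A:
Autoinducer-2 is present, so BexA is active.
Fe²⁺ is absent, so PexY is active.
Homoserine is present, so NerJ is inactive.
With no repressor bound, *orvN* is transcribed.
So OrvN is produced and active.
With repressor BexA bound, *orvB* is not transcribed.
→ *orvB* is OFF in A.
Condition B:
Autoinducer-2 is absent, so BexA is inactive.
Fe²⁺ is present, so PexY is inactive.
Homoserine is absent, so NerJ is active.
With repressor NerJ bound, *orvN* is not transcribed.
So OrvN is not produced.
Required activator OrvN is absent, so *orvB* is not transcribed.
→ *orvB* is OFF in B.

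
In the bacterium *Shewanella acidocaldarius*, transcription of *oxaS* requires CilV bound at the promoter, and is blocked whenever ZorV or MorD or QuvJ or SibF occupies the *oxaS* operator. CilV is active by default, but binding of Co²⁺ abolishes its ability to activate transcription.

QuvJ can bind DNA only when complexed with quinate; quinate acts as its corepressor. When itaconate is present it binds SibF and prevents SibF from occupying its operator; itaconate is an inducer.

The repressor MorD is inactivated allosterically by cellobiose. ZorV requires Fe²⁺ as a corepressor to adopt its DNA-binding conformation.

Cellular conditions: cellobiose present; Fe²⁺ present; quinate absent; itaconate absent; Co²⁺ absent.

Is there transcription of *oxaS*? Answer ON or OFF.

Fe²⁺ is present, so ZorV is active.
Cellobiose is present, so MorD is inactive.
Quinate is absent, so QuvJ is inactive.
Itaconate is absent, so SibF is active.
Co²⁺ is absent, so CilV is active.
With repressor ZorV bound, *oxaS* is not transcribed.

OFF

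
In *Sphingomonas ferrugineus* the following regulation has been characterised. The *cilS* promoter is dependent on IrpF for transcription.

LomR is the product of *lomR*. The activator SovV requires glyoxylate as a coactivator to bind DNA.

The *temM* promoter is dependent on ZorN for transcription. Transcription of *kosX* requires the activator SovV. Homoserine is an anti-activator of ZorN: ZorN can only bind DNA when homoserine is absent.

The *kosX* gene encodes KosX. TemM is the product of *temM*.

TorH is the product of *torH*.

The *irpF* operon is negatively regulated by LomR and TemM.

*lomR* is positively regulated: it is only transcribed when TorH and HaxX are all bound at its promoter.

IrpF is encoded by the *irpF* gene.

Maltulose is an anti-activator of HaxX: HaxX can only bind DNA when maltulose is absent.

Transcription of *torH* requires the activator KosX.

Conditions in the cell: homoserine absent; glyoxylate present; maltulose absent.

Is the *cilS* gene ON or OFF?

OFF

Glyoxylate is present, so SovV is active.
No repressor is bound and SovV is active, so *kosX* is transcribed.
So KosX is produced and active.
No repressor is bound and KosX is active, so *torH* is transcribed.
So TorH is produced and active.
Maltulose is absent, so HaxX is active.
No repressor is bound and TorH and HaxX are active, so *lomR* is transcribed.
So LomR is produced and active.
Homoserine is absent, so ZorN is active.
No repressor is bound and ZorN is active, so *temM* is transcribed.
So TemM is produced and active.
With repressor LomR bound, *irpF* is not transcribed.
So IrpF is not produced.
Required activator IrpF is absent, so *cilS* is not transcribed.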